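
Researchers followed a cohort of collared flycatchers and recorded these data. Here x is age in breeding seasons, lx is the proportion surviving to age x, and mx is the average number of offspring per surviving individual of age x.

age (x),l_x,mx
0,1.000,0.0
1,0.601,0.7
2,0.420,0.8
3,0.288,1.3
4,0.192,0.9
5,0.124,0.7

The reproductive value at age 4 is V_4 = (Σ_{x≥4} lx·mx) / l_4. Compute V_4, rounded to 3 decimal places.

1.352

lx·mx for x ≥ 4: 0.1728, 0.0868 → sum = 0.2596
V_4 = 0.2596 / l_4 = 0.2596 / 0.192 = 1.352083… → 1.352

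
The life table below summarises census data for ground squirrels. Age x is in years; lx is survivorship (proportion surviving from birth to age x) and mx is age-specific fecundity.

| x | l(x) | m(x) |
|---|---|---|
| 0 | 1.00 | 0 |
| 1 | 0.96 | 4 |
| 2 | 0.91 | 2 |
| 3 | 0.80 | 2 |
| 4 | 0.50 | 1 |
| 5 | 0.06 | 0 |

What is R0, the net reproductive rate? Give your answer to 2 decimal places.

lx·mx by age: 0, 3.84, 1.82, 1.6, 0.5, 0
R0 = Σ lx·mx = 7.76 → 7.76

7.76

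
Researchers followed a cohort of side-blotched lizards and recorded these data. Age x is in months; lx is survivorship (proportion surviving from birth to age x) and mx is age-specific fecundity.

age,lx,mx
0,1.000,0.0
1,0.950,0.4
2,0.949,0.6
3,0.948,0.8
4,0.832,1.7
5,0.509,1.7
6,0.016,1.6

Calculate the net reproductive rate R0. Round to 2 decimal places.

4.01

lx·mx by age: 0, 0.38, 0.5694, 0.7584, 1.4144, 0.8653, 0.0256
R0 = Σ lx·mx = 4.0131 → 4.01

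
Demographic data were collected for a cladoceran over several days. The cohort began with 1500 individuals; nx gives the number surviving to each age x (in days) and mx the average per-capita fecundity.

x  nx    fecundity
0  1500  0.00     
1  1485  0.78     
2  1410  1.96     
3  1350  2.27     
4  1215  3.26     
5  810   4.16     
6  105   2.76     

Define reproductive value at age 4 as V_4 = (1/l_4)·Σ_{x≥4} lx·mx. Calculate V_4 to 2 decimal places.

lx = nx/n0 = nx/1500: 1, 0.99, 0.94, 0.9, 0.81, 0.54, 0.07
lx·mx for x ≥ 4: 2.6406, 2.2464, 0.1932 → sum = 5.0802
V_4 = 5.0802 / l_4 = 5.0802 / 0.81 = 6.271852… → 6.27

6.27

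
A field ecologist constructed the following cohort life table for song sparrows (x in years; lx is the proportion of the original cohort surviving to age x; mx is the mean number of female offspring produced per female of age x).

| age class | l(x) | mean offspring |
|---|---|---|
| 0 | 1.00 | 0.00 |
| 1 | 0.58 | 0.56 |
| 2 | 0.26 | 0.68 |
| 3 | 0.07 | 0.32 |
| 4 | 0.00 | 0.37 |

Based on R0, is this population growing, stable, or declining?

R0 = Σ lx·mx = 0 + 0.3248 + 0.1768 + 0.0224 + 0 = 0.524
R0 < 1, so the population is declining.

declining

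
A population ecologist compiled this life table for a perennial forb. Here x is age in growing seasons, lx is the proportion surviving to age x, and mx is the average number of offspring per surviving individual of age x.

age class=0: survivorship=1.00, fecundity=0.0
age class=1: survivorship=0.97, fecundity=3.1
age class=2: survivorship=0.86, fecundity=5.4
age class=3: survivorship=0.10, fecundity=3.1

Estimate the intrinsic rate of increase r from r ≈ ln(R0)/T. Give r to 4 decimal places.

R0 = Σ lx·mx = 0 + 3.007 + 4.644 + 0.31 = 7.961
Σ x·lx·mx = 13.225; T = 13.225/7.961 = 1.66122…
r ≈ ln(R0)/T = ln(7.961)/1.66122… = 1.248811… → 1.2488

1.2488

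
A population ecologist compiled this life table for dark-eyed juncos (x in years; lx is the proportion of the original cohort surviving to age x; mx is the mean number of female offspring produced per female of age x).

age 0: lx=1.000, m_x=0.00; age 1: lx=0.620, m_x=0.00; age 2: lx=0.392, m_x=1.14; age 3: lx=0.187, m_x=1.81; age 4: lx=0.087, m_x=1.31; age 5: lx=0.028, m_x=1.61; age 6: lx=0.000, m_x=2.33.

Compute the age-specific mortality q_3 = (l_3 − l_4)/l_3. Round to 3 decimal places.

0.535

q_3 = (l_3 − l_4) / l_3 = (0.187 − 0.087) / 0.187
     = 0.1 / 0.187 = 0.534759… → 0.535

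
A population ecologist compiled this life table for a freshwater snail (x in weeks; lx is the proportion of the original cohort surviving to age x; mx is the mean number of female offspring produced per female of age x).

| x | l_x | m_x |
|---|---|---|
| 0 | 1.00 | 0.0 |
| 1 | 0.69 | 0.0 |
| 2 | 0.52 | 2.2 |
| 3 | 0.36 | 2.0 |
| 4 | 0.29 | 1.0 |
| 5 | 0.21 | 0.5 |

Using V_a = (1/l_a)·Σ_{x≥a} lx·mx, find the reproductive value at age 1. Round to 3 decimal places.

3.274

lx·mx for x ≥ 1: 0, 1.144, 0.72, 0.29, 0.105 → sum = 2.259
V_1 = 2.259 / l_1 = 2.259 / 0.69 = 3.273913… → 3.274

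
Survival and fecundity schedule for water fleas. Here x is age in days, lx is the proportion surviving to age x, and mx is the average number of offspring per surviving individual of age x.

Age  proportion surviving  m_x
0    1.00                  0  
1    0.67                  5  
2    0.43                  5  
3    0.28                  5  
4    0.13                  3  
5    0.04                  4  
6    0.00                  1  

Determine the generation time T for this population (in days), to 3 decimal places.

lx·mx: 0, 3.35, 2.15, 1.4, 0.39, 0.16, 0 → R0 = 7.45
x·lx·mx: 0, 3.35, 4.3, 4.2, 1.56, 0.8, 0 → Σ = 14.21
T = 14.21 / 7.45 = 1.907383… → 1.907

1.907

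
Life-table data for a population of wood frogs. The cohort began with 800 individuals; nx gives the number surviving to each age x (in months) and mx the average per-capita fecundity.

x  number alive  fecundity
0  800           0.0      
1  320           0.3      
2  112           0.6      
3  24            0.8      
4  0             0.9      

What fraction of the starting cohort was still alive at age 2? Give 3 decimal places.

0.140

l_2 = n_2/n_0 = 112/800 = 0.14 → 0.140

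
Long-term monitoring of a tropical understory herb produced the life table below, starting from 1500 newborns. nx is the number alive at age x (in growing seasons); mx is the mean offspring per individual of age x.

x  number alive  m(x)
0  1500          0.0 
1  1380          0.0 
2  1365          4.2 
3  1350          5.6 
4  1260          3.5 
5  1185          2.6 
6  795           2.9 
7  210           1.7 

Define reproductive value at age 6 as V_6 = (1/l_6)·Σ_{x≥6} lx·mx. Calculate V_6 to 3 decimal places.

lx = nx/n0 = nx/1500: 1, 0.92, 0.91, 0.9, 0.84, 0.79, 0.53, 0.14
lx·mx for x ≥ 6: 1.537, 0.238 → sum = 1.775
V_6 = 1.775 / l_6 = 1.775 / 0.53 = 3.349057… → 3.349

3.349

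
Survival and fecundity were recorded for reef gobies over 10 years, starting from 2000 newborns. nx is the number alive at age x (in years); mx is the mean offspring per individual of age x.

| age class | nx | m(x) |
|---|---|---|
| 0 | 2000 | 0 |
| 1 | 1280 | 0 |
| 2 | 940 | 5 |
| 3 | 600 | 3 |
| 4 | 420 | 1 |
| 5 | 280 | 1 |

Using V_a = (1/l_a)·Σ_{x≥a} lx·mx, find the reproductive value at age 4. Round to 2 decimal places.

1.67

lx = nx/n0 = nx/2000: 1, 0.64, 0.47, 0.3, 0.21, 0.14
lx·mx for x ≥ 4: 0.21, 0.14 → sum = 0.35
V_4 = 0.35 / l_4 = 0.35 / 0.21 = 1.666667… → 1.67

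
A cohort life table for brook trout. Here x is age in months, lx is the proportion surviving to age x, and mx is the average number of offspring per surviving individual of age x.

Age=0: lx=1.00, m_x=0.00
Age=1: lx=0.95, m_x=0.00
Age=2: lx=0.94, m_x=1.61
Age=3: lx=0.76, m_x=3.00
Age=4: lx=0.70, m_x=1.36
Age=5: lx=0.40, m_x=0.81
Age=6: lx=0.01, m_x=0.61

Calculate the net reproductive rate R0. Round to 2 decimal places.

5.08

lx·mx by age: 0, 0, 1.5134, 2.28, 0.952, 0.324, 0.0061
R0 = Σ lx·mx = 5.0755 → 5.08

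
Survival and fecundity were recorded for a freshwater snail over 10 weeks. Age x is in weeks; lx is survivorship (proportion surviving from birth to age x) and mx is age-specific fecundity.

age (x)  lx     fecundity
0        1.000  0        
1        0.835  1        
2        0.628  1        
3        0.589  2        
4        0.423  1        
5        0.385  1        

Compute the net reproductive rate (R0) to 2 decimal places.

3.45

lx·mx by age: 0, 0.835, 0.628, 1.178, 0.423, 0.385
R0 = Σ lx·mx = 3.449 → 3.45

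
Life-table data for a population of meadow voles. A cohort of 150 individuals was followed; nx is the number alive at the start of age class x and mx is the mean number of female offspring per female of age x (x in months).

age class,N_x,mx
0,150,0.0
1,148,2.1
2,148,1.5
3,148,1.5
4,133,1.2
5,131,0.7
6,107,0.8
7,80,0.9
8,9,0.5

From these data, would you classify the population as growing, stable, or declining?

growing

lx = nx/n0 = nx/150: 1, 0.98667…, 0.98667…, 0.98667…, 0.88667…, 0.87333…, 0.71333…, 0.53333…, 0.06
R0 = Σ lx·mx = 0 + 2.072… + 1.48… + 1.48… + 1.064… + 0.611333… + 0.570667… + 0.48… + 0.03 = 7.788…
R0 > 1, so the population is growing.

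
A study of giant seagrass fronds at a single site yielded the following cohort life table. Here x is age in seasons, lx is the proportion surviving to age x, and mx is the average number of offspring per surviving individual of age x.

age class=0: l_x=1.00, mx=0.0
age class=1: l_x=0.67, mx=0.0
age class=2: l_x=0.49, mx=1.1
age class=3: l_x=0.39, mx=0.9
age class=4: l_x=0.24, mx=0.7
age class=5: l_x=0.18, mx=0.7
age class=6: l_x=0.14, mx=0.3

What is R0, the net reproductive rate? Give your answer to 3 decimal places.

lx·mx by age: 0, 0, 0.539, 0.351, 0.168, 0.126, 0.042
R0 = Σ lx·mx = 1.226 → 1.226

1.226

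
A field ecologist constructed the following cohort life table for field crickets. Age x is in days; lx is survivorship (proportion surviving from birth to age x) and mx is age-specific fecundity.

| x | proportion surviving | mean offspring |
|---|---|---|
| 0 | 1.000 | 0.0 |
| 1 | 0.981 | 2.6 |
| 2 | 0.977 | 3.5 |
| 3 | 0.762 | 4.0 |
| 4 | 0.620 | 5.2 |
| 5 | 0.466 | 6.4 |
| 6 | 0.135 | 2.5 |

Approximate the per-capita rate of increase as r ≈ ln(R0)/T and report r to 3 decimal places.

0.883

R0 = Σ lx·mx = 0 + 2.5506 + 3.4195 + 3.048 + 3.224 + 2.9824 + 0.3375 = 15.562
Σ x·lx·mx = 48.3666; T = 48.3666/15.562 = 3.10799…
r ≈ ln(R0)/T = ln(15.562)/3.10799… = 0.88315… → 0.883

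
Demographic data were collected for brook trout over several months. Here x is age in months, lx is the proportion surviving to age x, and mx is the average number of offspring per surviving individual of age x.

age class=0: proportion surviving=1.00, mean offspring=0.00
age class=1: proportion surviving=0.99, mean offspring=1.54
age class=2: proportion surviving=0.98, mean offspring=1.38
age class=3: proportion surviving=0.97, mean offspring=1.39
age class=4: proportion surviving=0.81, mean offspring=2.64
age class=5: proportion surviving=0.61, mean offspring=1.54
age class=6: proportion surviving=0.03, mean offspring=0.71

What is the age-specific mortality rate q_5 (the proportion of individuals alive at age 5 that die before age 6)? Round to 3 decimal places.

q_5 = (l_5 − l_6) / l_5 = (0.61 − 0.03) / 0.61
     = 0.58 / 0.61 = 0.95082… → 0.951

0.951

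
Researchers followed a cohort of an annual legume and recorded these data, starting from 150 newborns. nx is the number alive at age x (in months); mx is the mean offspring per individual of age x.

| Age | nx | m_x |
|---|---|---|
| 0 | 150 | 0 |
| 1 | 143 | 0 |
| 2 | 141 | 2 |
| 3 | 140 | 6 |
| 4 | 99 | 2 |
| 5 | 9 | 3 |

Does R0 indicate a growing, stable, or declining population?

growing

lx = nx/n0 = nx/150: 1, 0.95333…, 0.94, 0.93333…, 0.66, 0.06
R0 = Σ lx·mx = 0 + 0 + 1.88 + 5.6… + 1.32 + 0.18 = 8.98…
R0 > 1, so the population is growing.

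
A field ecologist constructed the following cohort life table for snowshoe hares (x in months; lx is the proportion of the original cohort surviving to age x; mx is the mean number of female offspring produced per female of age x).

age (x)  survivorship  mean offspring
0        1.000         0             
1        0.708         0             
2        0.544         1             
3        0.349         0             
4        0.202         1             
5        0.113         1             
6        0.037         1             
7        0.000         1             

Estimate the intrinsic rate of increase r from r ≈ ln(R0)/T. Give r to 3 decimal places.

-0.037

R0 = Σ lx·mx = 0 + 0 + 0.544 + 0 + 0.202 + 0.113 + 0.037 + 0 = 0.896
Σ x·lx·mx = 2.683; T = 2.683/0.896 = 2.99442…
r ≈ ln(R0)/T = ln(0.896)/2.99442… = -0.03667… → -0.037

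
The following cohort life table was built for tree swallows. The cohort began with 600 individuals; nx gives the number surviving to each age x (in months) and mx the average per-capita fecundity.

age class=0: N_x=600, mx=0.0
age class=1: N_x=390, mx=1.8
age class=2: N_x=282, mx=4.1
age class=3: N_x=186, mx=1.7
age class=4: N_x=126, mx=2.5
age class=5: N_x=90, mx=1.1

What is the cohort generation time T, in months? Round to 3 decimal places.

2.209

lx = nx/n0 = nx/600: 1, 0.65, 0.47, 0.31, 0.21, 0.15
lx·mx: 0, 1.17, 1.927, 0.527, 0.525, 0.165 → R0 = 4.314
x·lx·mx: 0, 1.17, 3.854, 1.581, 2.1, 0.825 → Σ = 9.53
T = 9.53 / 4.314 = 2.209087… → 2.209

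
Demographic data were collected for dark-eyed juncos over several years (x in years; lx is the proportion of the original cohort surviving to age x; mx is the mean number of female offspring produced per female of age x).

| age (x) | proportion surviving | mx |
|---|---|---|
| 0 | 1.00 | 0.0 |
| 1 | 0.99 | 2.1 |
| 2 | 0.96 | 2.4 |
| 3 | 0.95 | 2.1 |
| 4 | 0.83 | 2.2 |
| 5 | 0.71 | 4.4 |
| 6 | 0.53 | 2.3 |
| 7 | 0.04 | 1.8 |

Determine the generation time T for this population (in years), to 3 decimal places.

3.440

lx·mx: 0, 2.079, 2.304, 1.995, 1.826, 3.124, 1.219, 0.072 → R0 = 12.619
x·lx·mx: 0, 2.079, 4.608, 5.985, 7.304, 15.62, 7.314, 0.504 → Σ = 43.414
T = 43.414 / 12.619 = 3.440368… → 3.440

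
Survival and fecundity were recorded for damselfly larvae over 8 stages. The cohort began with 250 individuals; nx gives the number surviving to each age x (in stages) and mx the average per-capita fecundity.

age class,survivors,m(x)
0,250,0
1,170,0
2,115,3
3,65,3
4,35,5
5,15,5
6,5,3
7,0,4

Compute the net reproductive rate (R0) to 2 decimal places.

3.22

lx = nx/n0 = nx/250: 1, 0.68, 0.46, 0.26, 0.14, 0.06, 0.02, 0
lx·mx by age: 0, 0, 1.38, 0.78, 0.7, 0.3, 0.06, 0
R0 = Σ lx·mx = 3.22 → 3.22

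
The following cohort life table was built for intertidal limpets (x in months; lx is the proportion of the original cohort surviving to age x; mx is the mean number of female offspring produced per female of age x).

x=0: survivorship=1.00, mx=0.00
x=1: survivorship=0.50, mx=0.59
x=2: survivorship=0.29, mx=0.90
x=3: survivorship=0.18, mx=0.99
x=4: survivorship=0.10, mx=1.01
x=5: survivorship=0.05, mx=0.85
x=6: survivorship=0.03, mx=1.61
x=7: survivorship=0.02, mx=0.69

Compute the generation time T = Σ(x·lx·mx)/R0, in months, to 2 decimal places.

lx·mx: 0, 0.295, 0.261, 0.1782, 0.101, 0.0425, 0.0483, 0.0138 → R0 = 0.9398
x·lx·mx: 0, 0.295, 0.522, 0.5346, 0.404, 0.2125, 0.2898, 0.0966 → Σ = 2.3545
T = 2.3545 / 0.9398 = 2.50532… → 2.51

2.51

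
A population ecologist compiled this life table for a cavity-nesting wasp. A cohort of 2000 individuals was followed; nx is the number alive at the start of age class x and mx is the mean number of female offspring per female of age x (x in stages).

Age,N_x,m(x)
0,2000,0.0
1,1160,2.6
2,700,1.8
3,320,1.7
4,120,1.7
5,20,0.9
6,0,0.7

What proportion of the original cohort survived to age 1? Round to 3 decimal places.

l_1 = n_1/n_0 = 1160/2000 = 0.58 → 0.580

0.580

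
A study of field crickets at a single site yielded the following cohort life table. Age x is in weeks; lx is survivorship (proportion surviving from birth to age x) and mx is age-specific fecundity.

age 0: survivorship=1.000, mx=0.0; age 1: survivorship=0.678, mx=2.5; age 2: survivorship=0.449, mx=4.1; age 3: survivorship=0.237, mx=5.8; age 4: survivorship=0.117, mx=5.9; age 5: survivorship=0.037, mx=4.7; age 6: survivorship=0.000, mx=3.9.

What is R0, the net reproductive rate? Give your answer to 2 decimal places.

lx·mx by age: 0, 1.695, 1.8409, 1.3746, 0.6903, 0.1739, 0
R0 = Σ lx·mx = 5.7747 → 5.77

5.77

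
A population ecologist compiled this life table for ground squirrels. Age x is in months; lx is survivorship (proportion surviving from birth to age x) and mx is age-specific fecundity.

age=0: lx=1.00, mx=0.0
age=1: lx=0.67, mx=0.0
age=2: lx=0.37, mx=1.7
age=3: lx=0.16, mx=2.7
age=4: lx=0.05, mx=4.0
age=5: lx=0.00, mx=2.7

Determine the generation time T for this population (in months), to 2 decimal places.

lx·mx: 0, 0, 0.629, 0.432, 0.2, 0 → R0 = 1.261
x·lx·mx: 0, 0, 1.258, 1.296, 0.8, 0 → Σ = 3.354
T = 3.354 / 1.261 = 2.659794… → 2.66

2.66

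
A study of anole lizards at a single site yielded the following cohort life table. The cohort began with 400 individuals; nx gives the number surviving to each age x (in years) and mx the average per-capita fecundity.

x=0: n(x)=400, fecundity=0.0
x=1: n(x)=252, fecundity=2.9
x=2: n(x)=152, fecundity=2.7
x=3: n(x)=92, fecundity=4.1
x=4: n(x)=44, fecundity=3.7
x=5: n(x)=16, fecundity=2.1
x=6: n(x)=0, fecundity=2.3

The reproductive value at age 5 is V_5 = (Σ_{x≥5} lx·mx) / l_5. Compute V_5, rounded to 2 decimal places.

2.10

lx = nx/n0 = nx/400: 1, 0.63, 0.38, 0.23, 0.11, 0.04, 0
lx·mx for x ≥ 5: 0.084, 0 → sum = 0.084
V_5 = 0.084 / l_5 = 0.084 / 0.04 = 2.1 → 2.10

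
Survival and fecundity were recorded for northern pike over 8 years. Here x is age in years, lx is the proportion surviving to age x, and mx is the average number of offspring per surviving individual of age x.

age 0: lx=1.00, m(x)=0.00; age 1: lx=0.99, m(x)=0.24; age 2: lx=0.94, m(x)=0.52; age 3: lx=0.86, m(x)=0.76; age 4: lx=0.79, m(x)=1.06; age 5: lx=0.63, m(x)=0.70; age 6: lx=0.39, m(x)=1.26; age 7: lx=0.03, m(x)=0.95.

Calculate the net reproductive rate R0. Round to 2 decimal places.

3.18

lx·mx by age: 0, 0.2376, 0.4888, 0.6536, 0.8374, 0.441, 0.4914, 0.0285
R0 = Σ lx·mx = 3.1783 → 3.18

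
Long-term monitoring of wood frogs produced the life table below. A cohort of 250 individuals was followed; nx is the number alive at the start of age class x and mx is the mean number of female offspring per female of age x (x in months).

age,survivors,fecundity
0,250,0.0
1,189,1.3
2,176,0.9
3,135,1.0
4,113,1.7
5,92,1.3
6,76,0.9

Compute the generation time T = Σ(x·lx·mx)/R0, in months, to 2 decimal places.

lx = nx/n0 = nx/250: 1, 0.756, 0.704, 0.54, 0.452, 0.368, 0.304
lx·mx: 0, 0.9828, 0.6336, 0.54, 0.7684, 0.4784, 0.2736 → R0 = 3.6768
x·lx·mx: 0, 0.9828, 1.2672, 1.62, 3.0736, 2.392, 1.6416 → Σ = 10.9772
T = 10.9772 / 3.6768 = 2.985531… → 2.99

2.99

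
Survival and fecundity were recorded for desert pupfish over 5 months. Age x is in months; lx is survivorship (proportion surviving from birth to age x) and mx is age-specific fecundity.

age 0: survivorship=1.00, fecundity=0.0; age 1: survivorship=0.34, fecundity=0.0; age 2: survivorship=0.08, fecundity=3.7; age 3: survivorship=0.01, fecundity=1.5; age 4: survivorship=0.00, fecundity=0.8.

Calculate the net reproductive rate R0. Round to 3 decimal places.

lx·mx by age: 0, 0, 0.296, 0.015, 0
R0 = Σ lx·mx = 0.311 → 0.311

0.311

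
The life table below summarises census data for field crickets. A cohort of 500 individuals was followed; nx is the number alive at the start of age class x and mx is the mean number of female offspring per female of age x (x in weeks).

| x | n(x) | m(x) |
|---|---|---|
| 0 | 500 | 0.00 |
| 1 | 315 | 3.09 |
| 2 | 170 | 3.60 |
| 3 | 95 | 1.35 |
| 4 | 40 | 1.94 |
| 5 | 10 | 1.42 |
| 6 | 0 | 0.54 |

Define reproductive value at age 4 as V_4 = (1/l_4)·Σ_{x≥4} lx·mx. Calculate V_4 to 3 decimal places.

2.295

lx = nx/n0 = nx/500: 1, 0.63, 0.34, 0.19, 0.08, 0.02, 0
lx·mx for x ≥ 4: 0.1552, 0.0284, 0 → sum = 0.1836
V_4 = 0.1836 / l_4 = 0.1836 / 0.08 = 2.295 → 2.295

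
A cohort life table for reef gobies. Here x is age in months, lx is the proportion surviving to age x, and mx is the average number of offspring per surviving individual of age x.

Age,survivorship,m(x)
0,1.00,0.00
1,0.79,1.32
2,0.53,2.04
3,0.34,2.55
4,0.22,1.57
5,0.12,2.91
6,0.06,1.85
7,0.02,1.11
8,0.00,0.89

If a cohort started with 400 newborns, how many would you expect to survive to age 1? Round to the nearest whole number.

Expected survivors = N0 · l_1 = 400 × 0.79 = 316 → 316

316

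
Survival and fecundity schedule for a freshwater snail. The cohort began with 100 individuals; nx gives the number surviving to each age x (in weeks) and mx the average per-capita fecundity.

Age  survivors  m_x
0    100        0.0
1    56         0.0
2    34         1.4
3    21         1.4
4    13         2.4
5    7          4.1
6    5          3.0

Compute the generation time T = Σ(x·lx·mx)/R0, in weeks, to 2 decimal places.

lx = nx/n0 = nx/100: 1, 0.56, 0.34, 0.21, 0.13, 0.07, 0.05
lx·mx: 0, 0, 0.476, 0.294, 0.312, 0.287, 0.15 → R0 = 1.519
x·lx·mx: 0, 0, 0.952, 0.882, 1.248, 1.435, 0.9 → Σ = 5.417
T = 5.417 / 1.519 = 3.566162… → 3.57

3.57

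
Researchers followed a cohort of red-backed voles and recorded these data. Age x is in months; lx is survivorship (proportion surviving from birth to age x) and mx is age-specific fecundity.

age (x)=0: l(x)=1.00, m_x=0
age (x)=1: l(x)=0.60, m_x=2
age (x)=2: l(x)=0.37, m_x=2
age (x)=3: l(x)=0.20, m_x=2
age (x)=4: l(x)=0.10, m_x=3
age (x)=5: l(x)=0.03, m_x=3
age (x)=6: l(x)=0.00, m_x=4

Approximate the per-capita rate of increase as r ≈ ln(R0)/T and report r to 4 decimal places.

R0 = Σ lx·mx = 0 + 1.2 + 0.74 + 0.4 + 0.3 + 0.09 + 0 = 2.73
Σ x·lx·mx = 5.53; T = 5.53/2.73 = 2.02564…
r ≈ ln(R0)/T = ln(2.73)/2.02564… = 0.495794… → 0.4958

0.4958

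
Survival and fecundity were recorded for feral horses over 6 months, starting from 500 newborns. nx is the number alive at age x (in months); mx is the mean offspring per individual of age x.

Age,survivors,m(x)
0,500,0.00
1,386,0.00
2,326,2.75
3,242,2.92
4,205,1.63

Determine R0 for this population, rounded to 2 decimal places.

3.87

lx = nx/n0 = nx/500: 1, 0.772, 0.652, 0.484, 0.41
lx·mx by age: 0, 0, 1.793, 1.41328, 0.6683
R0 = Σ lx·mx = 3.87458 → 3.87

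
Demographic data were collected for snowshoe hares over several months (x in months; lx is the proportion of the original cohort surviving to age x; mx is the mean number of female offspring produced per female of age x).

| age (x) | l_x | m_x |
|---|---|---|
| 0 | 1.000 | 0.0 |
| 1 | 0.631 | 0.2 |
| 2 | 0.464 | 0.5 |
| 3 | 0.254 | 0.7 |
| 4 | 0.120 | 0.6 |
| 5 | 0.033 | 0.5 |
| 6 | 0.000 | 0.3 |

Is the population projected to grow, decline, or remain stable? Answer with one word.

R0 = Σ lx·mx = 0 + 0.1262 + 0.232 + 0.1778 + 0.072 + 0.0165 + 0 = 0.6245
R0 < 1, so the population is declining.

declining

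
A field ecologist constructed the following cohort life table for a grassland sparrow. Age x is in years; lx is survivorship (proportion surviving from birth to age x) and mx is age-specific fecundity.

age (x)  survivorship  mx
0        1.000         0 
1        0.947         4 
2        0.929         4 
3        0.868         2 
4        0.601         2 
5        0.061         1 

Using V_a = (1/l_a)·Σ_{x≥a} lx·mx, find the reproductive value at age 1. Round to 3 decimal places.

lx·mx for x ≥ 1: 3.788, 3.716, 1.736, 1.202, 0.061 → sum = 10.503
V_1 = 10.503 / l_1 = 10.503 / 0.947 = 11.090813… → 11.091

11.091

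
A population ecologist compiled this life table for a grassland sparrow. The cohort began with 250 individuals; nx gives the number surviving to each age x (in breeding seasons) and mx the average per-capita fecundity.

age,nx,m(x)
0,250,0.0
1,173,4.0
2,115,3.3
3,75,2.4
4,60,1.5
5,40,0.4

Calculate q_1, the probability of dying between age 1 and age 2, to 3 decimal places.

lx = nx/n0 = nx/250: 1, 0.692, 0.46, 0.3, 0.24, 0.16
q_1 = (l_1 − l_2) / l_1 = (0.692 − 0.46) / 0.692
     = 0.232 / 0.692 = 0.33526… → 0.335

0.335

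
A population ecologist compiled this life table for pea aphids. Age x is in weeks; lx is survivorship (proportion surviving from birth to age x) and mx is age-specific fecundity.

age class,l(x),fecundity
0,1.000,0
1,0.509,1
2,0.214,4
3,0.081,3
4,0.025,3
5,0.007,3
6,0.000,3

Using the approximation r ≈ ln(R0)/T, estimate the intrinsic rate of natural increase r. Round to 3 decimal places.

0.271

R0 = Σ lx·mx = 0 + 0.509 + 0.856 + 0.243 + 0.075 + 0.021 + 0 = 1.704
Σ x·lx·mx = 3.355; T = 3.355/1.704 = 1.9689…
r ≈ ln(R0)/T = ln(1.704)/1.9689… = 0.2707… → 0.271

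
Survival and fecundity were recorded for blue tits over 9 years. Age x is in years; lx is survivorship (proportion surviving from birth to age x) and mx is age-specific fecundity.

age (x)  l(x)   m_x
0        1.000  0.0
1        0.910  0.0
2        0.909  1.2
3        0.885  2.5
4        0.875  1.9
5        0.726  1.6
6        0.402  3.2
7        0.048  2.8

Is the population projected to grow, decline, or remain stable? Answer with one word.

growing

R0 = Σ lx·mx = 0 + 0 + 1.0908 + 2.2125 + 1.6625 + 1.1616 + 1.2864 + 0.1344 = 7.5482
R0 > 1, so the population is growing.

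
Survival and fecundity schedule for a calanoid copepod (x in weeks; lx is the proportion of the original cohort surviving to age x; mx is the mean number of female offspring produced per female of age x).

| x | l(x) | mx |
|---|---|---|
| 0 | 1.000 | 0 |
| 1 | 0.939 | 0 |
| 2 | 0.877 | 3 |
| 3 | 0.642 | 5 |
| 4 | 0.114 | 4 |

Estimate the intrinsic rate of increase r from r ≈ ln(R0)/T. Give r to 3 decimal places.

0.693

R0 = Σ lx·mx = 0 + 0 + 2.631 + 3.21 + 0.456 = 6.297
Σ x·lx·mx = 16.716; T = 16.716/6.297 = 2.6546…
r ≈ ln(R0)/T = ln(6.297)/2.6546… = 0.69316… → 0.693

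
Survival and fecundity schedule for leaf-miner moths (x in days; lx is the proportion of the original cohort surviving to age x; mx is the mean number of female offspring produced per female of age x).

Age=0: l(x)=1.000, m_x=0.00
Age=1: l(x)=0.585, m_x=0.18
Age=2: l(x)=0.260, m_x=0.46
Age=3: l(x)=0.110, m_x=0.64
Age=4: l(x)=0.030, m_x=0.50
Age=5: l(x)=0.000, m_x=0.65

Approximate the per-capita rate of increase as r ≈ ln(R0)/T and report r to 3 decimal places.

-0.590

R0 = Σ lx·mx = 0 + 0.1053 + 0.1196 + 0.0704 + 0.015 + 0 = 0.3103
Σ x·lx·mx = 0.6157; T = 0.6157/0.3103 = 1.98421…
r ≈ ln(R0)/T = ln(0.3103)/1.98421… = -0.58976… → -0.590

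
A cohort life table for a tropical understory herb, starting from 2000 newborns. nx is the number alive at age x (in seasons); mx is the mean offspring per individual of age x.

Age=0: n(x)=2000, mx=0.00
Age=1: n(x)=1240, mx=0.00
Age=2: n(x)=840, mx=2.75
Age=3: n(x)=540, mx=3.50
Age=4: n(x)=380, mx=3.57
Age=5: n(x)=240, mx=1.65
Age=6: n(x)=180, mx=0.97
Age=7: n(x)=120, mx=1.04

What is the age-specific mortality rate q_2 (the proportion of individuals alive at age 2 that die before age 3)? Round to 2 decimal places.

lx = nx/n0 = nx/2000: 1, 0.62, 0.42, 0.27, 0.19, 0.12, 0.09, 0.06
q_2 = (l_2 − l_3) / l_2 = (0.42 − 0.27) / 0.42
     = 0.15 / 0.42 = 0.357143… → 0.36

0.36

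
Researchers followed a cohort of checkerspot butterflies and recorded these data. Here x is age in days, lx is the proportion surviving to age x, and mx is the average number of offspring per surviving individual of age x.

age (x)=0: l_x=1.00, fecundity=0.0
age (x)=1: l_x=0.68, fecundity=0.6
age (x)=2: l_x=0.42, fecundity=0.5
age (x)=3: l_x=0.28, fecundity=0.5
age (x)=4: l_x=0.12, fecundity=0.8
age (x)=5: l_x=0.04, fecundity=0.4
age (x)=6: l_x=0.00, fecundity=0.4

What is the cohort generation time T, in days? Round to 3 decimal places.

lx·mx: 0, 0.408, 0.21, 0.14, 0.096, 0.016, 0 → R0 = 0.87
x·lx·mx: 0, 0.408, 0.42, 0.42, 0.384, 0.08, 0 → Σ = 1.712
T = 1.712 / 0.87 = 1.967816… → 1.968

1.968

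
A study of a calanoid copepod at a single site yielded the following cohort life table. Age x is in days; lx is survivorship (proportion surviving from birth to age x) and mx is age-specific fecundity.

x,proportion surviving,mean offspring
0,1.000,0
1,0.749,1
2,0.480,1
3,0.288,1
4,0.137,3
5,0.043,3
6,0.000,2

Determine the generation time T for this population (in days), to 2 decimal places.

2.36

lx·mx: 0, 0.749, 0.48, 0.288, 0.411, 0.129, 0 → R0 = 2.057
x·lx·mx: 0, 0.749, 0.96, 0.864, 1.644, 0.645, 0 → Σ = 4.862
T = 4.862 / 2.057 = 2.363636… → 2.36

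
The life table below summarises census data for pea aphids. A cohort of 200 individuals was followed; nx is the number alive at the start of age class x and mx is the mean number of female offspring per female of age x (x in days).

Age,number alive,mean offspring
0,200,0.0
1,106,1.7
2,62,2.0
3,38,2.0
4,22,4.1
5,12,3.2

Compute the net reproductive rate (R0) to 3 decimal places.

lx = nx/n0 = nx/200: 1, 0.53, 0.31, 0.19, 0.11, 0.06
lx·mx by age: 0, 0.901, 0.62, 0.38, 0.451, 0.192
R0 = Σ lx·mx = 2.544 → 2.544

2.544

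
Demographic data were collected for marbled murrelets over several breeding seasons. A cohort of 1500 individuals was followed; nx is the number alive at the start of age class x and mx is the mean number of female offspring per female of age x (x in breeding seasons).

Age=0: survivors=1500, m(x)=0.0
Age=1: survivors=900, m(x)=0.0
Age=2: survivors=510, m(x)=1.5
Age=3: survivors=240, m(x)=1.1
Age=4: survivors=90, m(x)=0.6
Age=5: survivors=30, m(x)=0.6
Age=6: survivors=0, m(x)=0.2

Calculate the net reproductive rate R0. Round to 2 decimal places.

lx = nx/n0 = nx/1500: 1, 0.6, 0.34, 0.16, 0.06, 0.02, 0
lx·mx by age: 0, 0, 0.51, 0.176, 0.036, 0.012, 0
R0 = Σ lx·mx = 0.734 → 0.73

0.73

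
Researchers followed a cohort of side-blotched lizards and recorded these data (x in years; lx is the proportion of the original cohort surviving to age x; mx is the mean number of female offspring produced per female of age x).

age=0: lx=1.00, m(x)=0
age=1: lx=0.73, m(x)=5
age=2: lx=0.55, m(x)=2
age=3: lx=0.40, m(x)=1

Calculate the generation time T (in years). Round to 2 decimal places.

lx·mx: 0, 3.65, 1.1, 0.4 → R0 = 5.15
x·lx·mx: 0, 3.65, 2.2, 1.2 → Σ = 7.05
T = 7.05 / 5.15 = 1.368932… → 1.37

1.37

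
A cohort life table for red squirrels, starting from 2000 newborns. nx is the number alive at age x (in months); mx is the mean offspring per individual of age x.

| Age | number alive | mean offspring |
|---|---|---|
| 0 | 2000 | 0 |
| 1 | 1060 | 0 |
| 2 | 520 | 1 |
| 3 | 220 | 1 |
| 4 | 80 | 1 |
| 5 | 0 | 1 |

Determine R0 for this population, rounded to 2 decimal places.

0.41

lx = nx/n0 = nx/2000: 1, 0.53, 0.26, 0.11, 0.04, 0
lx·mx by age: 0, 0, 0.26, 0.11, 0.04, 0
R0 = Σ lx·mx = 0.41 → 0.41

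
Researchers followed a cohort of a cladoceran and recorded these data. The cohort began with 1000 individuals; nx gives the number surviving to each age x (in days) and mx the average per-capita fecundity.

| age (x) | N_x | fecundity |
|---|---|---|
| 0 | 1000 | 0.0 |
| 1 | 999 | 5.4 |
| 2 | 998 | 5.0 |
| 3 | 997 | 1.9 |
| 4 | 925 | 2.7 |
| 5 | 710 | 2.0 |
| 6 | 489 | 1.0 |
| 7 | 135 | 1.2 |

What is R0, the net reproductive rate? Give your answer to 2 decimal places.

lx = nx/n0 = nx/1000: 1, 0.999, 0.998, 0.997, 0.925, 0.71, 0.489, 0.135
lx·mx by age: 0, 5.3946, 4.99, 1.8943, 2.4975, 1.42, 0.489, 0.162
R0 = Σ lx·mx = 16.8474 → 16.85

16.85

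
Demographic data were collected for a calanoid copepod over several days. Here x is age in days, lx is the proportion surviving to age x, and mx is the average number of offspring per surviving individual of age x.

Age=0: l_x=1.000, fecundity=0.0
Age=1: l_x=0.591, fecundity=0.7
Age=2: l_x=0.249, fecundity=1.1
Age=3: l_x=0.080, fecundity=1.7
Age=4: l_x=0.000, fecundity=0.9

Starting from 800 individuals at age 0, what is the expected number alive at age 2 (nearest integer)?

199

Expected survivors = N0 · l_2 = 800 × 0.249 = 199.2 → 199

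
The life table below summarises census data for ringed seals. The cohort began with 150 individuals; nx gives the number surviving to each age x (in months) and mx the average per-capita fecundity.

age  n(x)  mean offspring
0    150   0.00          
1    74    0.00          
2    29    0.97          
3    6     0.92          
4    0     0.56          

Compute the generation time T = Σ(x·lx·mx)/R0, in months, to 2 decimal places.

2.16

lx = nx/n0 = nx/150: 1, 0.49333…, 0.19333…, 0.04, 0
lx·mx: 0, 0, 0.187533…, 0.0368, 0 → R0 = 0.224333…
x·lx·mx: 0, 0, 0.375067…, 0.1104, 0 → Σ = 0.485467…
T = 0.485467… / 0.224333… = 2.164042… → 2.16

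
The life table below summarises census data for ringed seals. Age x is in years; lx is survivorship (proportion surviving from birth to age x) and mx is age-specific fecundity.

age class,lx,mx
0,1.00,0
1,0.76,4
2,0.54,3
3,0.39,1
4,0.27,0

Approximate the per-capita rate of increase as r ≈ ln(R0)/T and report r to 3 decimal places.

R0 = Σ lx·mx = 0 + 3.04 + 1.62 + 0.39 + 0 = 5.05
Σ x·lx·mx = 7.45; T = 7.45/5.05 = 1.47525…
r ≈ ln(R0)/T = ln(5.05)/1.47525… = 1.09771… → 1.098

1.098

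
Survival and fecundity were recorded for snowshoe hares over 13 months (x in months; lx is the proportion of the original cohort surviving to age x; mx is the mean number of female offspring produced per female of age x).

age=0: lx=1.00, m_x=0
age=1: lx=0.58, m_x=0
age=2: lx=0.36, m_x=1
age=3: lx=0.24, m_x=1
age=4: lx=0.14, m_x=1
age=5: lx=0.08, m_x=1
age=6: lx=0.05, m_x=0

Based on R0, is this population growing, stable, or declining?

declining

R0 = Σ lx·mx = 0 + 0 + 0.36 + 0.24 + 0.14 + 0.08 + 0 = 0.82
R0 < 1, so the population is declining.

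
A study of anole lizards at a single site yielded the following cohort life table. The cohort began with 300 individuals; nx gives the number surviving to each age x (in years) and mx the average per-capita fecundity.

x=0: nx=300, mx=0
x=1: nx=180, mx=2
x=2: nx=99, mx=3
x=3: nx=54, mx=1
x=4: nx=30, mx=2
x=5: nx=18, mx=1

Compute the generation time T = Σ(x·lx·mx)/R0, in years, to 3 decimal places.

1.833

lx = nx/n0 = nx/300: 1, 0.6, 0.33, 0.18, 0.1, 0.06
lx·mx: 0, 1.2, 0.99, 0.18, 0.2, 0.06 → R0 = 2.63
x·lx·mx: 0, 1.2, 1.98, 0.54, 0.8, 0.3 → Σ = 4.82
T = 4.82 / 2.63 = 1.8327… → 1.833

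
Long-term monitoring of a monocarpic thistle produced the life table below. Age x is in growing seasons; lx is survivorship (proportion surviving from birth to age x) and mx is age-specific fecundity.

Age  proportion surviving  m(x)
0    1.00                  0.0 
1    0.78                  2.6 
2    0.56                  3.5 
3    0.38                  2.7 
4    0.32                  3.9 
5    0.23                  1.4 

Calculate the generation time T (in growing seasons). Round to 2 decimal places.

lx·mx: 0, 2.028, 1.96, 1.026, 1.248, 0.322 → R0 = 6.584
x·lx·mx: 0, 2.028, 3.92, 3.078, 4.992, 1.61 → Σ = 15.628
T = 15.628 / 6.584 = 2.373633… → 2.37

2.37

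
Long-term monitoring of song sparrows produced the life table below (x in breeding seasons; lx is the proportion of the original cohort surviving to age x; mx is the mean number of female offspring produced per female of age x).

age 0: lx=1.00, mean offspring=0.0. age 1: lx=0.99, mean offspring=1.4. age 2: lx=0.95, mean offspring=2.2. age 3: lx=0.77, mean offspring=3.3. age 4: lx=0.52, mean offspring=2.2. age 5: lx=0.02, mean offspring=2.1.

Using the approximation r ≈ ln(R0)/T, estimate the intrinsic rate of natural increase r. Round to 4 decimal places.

R0 = Σ lx·mx = 0 + 1.386 + 2.09 + 2.541 + 1.144 + 0.042 = 7.203
Σ x·lx·mx = 17.975; T = 17.975/7.203 = 2.49549…
r ≈ ln(R0)/T = ln(7.203)/2.49549… = 0.791227… → 0.7912

0.7912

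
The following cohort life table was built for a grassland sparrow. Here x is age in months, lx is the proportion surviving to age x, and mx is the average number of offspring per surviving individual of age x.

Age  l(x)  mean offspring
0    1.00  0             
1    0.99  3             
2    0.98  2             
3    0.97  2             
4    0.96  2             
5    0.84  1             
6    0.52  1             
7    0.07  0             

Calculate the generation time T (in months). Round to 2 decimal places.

lx·mx: 0, 2.97, 1.96, 1.94, 1.92, 0.84, 0.52, 0 → R0 = 10.15
x·lx·mx: 0, 2.97, 3.92, 5.82, 7.68, 4.2, 3.12, 0 → Σ = 27.71
T = 27.71 / 10.15 = 2.730049… → 2.73

2.73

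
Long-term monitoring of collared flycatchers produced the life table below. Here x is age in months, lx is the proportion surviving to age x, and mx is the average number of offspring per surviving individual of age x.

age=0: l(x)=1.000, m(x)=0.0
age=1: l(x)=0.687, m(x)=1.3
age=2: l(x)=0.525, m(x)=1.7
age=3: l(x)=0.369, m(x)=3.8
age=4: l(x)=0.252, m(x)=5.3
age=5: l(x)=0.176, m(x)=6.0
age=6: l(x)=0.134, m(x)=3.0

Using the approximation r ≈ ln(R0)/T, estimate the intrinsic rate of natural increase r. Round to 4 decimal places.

0.5371

R0 = Σ lx·mx = 0 + 0.8931 + 0.8925 + 1.4022 + 1.3356 + 1.056 + 0.402 = 5.9814
Σ x·lx·mx = 19.9191; T = 19.9191/5.9814 = 3.33017…
r ≈ ln(R0)/T = ln(5.9814)/3.33017… = 0.537106… → 0.5371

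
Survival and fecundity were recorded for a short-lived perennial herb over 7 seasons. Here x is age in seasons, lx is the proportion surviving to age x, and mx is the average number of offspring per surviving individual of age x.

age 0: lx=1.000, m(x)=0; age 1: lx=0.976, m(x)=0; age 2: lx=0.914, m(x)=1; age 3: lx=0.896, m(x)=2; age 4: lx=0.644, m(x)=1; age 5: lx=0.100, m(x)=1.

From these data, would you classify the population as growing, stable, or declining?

growing

R0 = Σ lx·mx = 0 + 0 + 0.914 + 1.792 + 0.644 + 0.1 = 3.45
R0 > 1, so the population is growing.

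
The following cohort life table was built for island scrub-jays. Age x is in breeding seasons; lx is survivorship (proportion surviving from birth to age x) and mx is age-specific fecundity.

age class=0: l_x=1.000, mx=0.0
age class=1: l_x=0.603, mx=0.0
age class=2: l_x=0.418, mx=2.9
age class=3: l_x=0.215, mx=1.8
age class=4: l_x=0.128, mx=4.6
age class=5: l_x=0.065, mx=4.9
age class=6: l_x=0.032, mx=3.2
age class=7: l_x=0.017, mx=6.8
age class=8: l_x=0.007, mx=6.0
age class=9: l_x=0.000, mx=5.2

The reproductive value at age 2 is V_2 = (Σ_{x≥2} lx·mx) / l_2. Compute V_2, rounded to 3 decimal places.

6.618

lx·mx for x ≥ 2: 1.2122, 0.387, 0.5888, 0.3185, 0.1024, 0.1156, 0.042, 0 → sum = 2.7665
V_2 = 2.7665 / l_2 = 2.7665 / 0.418 = 6.618421… → 6.618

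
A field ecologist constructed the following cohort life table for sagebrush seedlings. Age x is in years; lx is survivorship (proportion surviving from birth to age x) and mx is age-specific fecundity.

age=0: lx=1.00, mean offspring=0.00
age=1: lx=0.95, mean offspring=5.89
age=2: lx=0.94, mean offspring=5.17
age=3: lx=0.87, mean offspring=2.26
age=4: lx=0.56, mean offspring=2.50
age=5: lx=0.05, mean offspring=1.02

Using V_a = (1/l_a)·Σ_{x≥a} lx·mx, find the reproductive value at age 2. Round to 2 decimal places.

8.81

lx·mx for x ≥ 2: 4.8598, 1.9662, 1.4, 0.051 → sum = 8.277
V_2 = 8.277 / l_2 = 8.277 / 0.94 = 8.805319… → 8.81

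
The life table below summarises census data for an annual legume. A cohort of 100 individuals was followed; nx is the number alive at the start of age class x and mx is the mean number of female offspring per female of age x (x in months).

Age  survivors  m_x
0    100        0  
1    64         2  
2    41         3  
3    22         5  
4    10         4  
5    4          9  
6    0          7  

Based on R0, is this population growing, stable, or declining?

growing

lx = nx/n0 = nx/100: 1, 0.64, 0.41, 0.22, 0.1, 0.04, 0
R0 = Σ lx·mx = 0 + 1.28 + 1.23 + 1.1 + 0.4 + 0.36 + 0 = 4.37
R0 > 1, so the population is growing.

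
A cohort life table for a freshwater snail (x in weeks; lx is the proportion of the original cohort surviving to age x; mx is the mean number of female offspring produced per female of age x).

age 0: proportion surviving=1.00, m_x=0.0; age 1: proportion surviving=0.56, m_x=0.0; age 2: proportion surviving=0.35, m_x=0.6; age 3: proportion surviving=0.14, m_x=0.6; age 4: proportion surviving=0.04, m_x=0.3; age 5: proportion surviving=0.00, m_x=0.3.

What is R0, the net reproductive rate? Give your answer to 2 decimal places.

0.31

lx·mx by age: 0, 0, 0.21, 0.084, 0.012, 0
R0 = Σ lx·mx = 0.306 → 0.31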